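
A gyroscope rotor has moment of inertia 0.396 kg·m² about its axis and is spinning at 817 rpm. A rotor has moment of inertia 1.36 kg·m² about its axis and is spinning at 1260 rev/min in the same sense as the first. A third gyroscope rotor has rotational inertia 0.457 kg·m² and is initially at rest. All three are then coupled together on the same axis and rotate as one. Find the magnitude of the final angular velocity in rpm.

The coupling torques are internal; angular momentum about the shared axis is conserved.
Taking A's sense as positive: L = (0.3960)(817) + (1.360)(1260) = 2037 kg·m²·rpm.
Combined I = 0.3960 + 1.360 + 0.4570 = 2.213 kg·m².
ω_f = L / I = 2037 / 2.213 = 920.5 rpm.

|ω_f| ≈ 921 rpm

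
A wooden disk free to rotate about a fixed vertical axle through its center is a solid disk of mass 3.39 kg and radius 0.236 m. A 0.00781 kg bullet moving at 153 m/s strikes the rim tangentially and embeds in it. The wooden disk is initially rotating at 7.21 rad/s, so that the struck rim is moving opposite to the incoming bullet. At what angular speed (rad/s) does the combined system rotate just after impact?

The axle reaction passes through the axle and exerts no torque about it; angular momentum about the axle is conserved through the impact.
I_p = ½(3.39)(0.236)² = 0.09440 kg·m². Taking the sense of the bullet's angular momentum as positive, L_{bullet} = m v R = (0.00781)(153)(0.236) = 0.2820 kg·m²/s.
L_i = −I_p ω_p + m v R = −(0.09440)(7.21) + 0.2820 = -0.3987 kg·m²/s.
After sticking, I_f = I_p + m R² = 0.09440 + (0.00781)(0.236)² = 0.09484 kg·m².
ω_f = L_i / I_f = -0.3987 / 0.09484 = -4.203 rad/s.

|ω_f| ≈ 4.20 rad/s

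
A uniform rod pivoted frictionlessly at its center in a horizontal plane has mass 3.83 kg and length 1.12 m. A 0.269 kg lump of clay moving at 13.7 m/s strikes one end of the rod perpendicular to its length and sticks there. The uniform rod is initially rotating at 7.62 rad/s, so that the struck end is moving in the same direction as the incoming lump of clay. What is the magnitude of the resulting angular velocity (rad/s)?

About the pivot the impulsive forces during the collision are internal, so angular momentum about that axis is conserved.
I_p = (1/12)(3.83)(1.12)² = 0.4004 kg·m². Taking the sense of the lump of clay's angular momentum as positive, L_{lump} = m v R = (0.269)(13.7)(1.12/2) = 2.064 kg·m²/s.
L_i = +I_p ω_p + m v R = +(0.4004)(7.62) + 2.064 = 5.115 kg·m²/s.
After sticking, I_f = I_p + m R² = 0.4004 + (0.269)(1.12/2)² = 0.4847 kg·m².
ω_f = L_i / I_f = 5.115 / 0.4847 = 10.55 rad/s.

|ω_f| ≈ 10.6 rad/s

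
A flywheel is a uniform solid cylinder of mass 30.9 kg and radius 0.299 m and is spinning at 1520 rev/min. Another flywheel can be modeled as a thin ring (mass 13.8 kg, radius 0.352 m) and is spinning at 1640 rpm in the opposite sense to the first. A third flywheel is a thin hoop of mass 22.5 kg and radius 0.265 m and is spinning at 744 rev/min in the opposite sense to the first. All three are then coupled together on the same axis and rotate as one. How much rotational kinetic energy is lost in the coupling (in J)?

ΔKE lost ≈ 43400 J

The coupling torques are internal; angular momentum about the shared axis is conserved.
Moments of inertia: I_A = ½(30.9)(0.299)² = 1.381 kg·m²; I_B = (13.8)(0.352)² = 1.710 kg·m²; I_C = (22.5)(0.265)² = 1.580 kg·m².
Taking A's sense as positive: L = (1.381)(1520) − (1.710)(1640) − (1.580)(744) = -1880 kg·m²·rpm.
Combined I = 1.381 + 1.710 + 1.580 = 4.671 kg·m².
ω_f = L / I = -1880 / 4.671 = -402.5 rpm.
KE_i = ½ΣIω² = 47510 J; KE_f = ½(4.671)(42.15)² = 4150 J.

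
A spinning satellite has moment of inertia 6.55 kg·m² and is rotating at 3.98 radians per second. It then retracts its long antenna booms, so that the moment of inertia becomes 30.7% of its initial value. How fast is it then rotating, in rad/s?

ω₂ ≈ 13.0 rad/s

Angular momentum about the spin axis is conserved since the torque about it is zero.
I₂ = 0.307 × 6.55 = 2.011 kg·m².
ω₂ = I₁ω₁ / I₂ = (6.550)(3.98 rad/s) / (2.011) = 12.96 rad/s.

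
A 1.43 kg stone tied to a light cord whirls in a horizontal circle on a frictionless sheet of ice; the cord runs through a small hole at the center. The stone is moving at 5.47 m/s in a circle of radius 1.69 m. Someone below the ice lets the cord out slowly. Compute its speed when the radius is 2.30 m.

v₂ ≈ 4.02 m/s

The only horizontal force on the mass is along the cord (radial), so it exerts no torque about the hole and angular momentum m v r is conserved.
v₂ = v₁ r₁ / r₂ = (5.47)(1.69) / (2.30) = 4.019 m/s.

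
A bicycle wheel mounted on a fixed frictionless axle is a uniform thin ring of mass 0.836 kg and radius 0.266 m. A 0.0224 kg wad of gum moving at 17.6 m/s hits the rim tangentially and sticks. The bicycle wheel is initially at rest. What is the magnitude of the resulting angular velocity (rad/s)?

|ω_f| ≈ 1.73 rad/s

The axle reaction passes through the axle and exerts no torque about it; angular momentum about the axle is conserved through the impact.
I_p = (0.836)(0.266)² = 0.05915 kg·m². Taking the sense of the wad of gum's angular momentum as positive, L_{wad} = m v R = (0.0224)(17.6)(0.266) = 0.1049 kg·m²/s.
L_i = 0 + 0.1049 = 0.1049 kg·m²/s.
After sticking, I_f = I_p + m R² = 0.05915 + (0.0224)(0.266)² = 0.06074 kg·m².
ω_f = L_i / I_f = 0.1049 / 0.06074 = 1.727 rad/s.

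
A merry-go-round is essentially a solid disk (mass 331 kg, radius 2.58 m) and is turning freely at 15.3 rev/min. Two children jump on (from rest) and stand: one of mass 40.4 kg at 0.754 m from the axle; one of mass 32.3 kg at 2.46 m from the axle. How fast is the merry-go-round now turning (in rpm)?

The added mass arrives with no angular momentum about the axle, and any external torque about the axle is negligible, so the system's angular momentum is conserved.
I_p = ½(331)(2.58)² = 1102 kg·m².
Added inertia Σmr² = (40.4)(0.754)² + (32.3)(2.46)² = 218.4 kg·m²; I_f = 1102 + 218.4 = 1320 kg·m².
ω_f = I_p ω_i / I_f = (1102)(15.3) / 1320 = 12.77 rpm.

ω_f ≈ 12.8 rpm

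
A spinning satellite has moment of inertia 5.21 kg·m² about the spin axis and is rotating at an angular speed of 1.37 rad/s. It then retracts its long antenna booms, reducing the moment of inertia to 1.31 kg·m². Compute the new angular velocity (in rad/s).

ω₂ ≈ 5.45 rad/s

With no external torque about the axis, L is conserved: I₁ω₁ = I₂ω₂.
ω₂ = I₁ω₁ / I₂ = (5.210)(1.37 rad/s) / (1.310) = 5.449 rad/s.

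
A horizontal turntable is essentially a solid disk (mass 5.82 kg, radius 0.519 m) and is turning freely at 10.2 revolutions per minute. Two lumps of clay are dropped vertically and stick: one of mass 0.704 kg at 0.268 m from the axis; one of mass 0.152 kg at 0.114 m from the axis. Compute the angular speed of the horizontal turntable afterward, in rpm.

ω_f ≈ 9.56 rpm

The added mass arrives with no angular momentum about the axis, and any external torque about the axis is negligible, so the system's angular momentum is conserved.
I_p = ½(5.82)(0.519)² = 0.7838 kg·m².
Added inertia Σmr² = (0.704)(0.268)² + (0.152)(0.114)² = 0.05254 kg·m²; I_f = 0.7838 + 0.05254 = 0.8364 kg·m².
ω_f = I_p ω_i / I_f = (0.7838)(10.2) / 0.8364 = 9.559 rpm.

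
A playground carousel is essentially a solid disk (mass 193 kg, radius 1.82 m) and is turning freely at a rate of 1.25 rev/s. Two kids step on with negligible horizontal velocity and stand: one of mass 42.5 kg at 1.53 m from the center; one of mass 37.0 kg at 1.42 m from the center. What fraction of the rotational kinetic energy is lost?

The added mass arrives with no angular momentum about the center, and any external torque about the center is negligible, so the system's angular momentum is conserved.
I_p = ½(193)(1.82)² = 319.6 kg·m².
Added inertia Σmr² = (42.5)(1.53)² + (37.0)(1.42)² = 174.1 kg·m²; I_f = 319.6 + 174.1 = 493.7 kg·m².
ω_f = I_p ω_i / I_f = (319.6)(1.25) / 493.7 = 0.8092 rev/s.
KE_i = ½(319.6)(7.854 rad/s)² = 9859 J; KE_f = ½(493.7)(5.085)² = 6382 J.
Fraction lost = 0.3526.

fraction ≈ 0.353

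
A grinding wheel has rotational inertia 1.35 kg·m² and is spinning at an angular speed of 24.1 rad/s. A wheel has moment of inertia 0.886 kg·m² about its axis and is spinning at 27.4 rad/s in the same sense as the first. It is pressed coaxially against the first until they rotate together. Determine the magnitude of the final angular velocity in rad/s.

|ω_f| ≈ 25.4 rad/s

No external torque acts about the common axis, so total angular momentum is conserved.
Taking A's sense as positive: L = (1.350)(24.1) + (0.8860)(27.4) = 56.81 kg·m²·rad/s.
Combined I = 1.350 + 0.8860 = 2.236 kg·m².
ω_f = L / I = 56.81 / 2.236 = 25.41 rad/s.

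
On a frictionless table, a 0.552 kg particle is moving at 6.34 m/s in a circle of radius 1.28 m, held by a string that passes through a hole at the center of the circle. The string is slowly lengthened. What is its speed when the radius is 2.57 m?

v₂ ≈ 3.16 m/s

Central (radial) force ⇒ zero torque about the center ⇒ m v r is constant.
v₂ = v₁ r₁ / r₂ = (6.34)(1.28) / (2.57) = 3.158 m/s.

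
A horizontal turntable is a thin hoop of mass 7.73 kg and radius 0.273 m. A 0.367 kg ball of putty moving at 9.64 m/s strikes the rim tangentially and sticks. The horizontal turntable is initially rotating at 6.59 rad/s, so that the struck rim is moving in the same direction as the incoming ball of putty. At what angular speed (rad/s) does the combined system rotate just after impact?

About the axle the impulsive forces during the collision are internal, so angular momentum about that axis is conserved.
I_p = (7.73)(0.273)² = 0.5761 kg·m². Taking the sense of the ball of putty's angular momentum as positive, L_{ball} = m v R = (0.367)(9.64)(0.273) = 0.9658 kg·m²/s.
L_i = +I_p ω_p + m v R = +(0.5761)(6.59) + 0.9658 = 4.762 kg·m²/s.
After sticking, I_f = I_p + m R² = 0.5761 + (0.367)(0.273)² = 0.6035 kg·m².
ω_f = L_i / I_f = 4.762 / 0.6035 = 7.892 rad/s.

|ω_f| ≈ 7.89 rad/s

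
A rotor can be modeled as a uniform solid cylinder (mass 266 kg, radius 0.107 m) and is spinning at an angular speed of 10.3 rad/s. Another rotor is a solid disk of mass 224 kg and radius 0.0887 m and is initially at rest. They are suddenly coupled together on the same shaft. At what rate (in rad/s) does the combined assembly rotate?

The coupling torques are internal; angular momentum about the shared axis is conserved.
Moments of inertia: I_A = ½(266)(0.107)² = 1.523 kg·m²; I_B = ½(224)(0.0887)² = 0.8812 kg·m².
Taking A's sense as positive: L = (1.523)(10.3) = 15.68 kg·m²·rad/s.
Combined I = 1.523 + 0.8812 = 2.404 kg·m².
ω_f = L / I = 15.68 / 2.404 = 6.524 rad/s.

|ω_f| ≈ 6.52 rad/s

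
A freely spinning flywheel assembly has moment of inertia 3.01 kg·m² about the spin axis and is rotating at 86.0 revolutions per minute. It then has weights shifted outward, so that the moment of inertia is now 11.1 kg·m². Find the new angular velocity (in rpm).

Angular momentum about the spin axis is conserved since the torque about it is zero.
ω₂ = I₁ω₁ / I₂ = (3.010)(86.0 rpm) / (11.10) = 23.32 rpm.

ω₂ ≈ 23.3 rpm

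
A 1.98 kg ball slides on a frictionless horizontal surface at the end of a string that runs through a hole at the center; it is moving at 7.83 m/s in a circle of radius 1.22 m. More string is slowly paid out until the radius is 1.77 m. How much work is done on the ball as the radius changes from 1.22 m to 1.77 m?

W ≈ -31.9 J

The only horizontal force on the mass is along the cord (radial), so it exerts no torque about the hole and angular momentum m v r is conserved.
v₂ = v₁ r₁ / r₂ = (7.83)(1.22) / (1.77) = 5.397 m/s.
W = ΔKE = ½m(v₂² − v₁²) = -31.86 J.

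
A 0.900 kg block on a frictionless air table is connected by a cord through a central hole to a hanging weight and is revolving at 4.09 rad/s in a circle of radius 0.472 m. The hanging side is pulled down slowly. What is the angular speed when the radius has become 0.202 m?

ω₂ ≈ 22.3 rad/s

No torque about the axis ⇒ m r₁² ω₁ = m r₂² ω₂.
ω₂ = ω₁ (r₁/r₂)² = (4.09)(0.472/0.202)² = 22.33 rad/s.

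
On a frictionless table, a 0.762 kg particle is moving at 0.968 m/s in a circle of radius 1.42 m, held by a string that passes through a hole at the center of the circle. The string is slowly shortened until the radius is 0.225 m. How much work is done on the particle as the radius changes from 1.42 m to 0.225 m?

Central (radial) force ⇒ zero torque about the center ⇒ m v r is constant.
v₂ = v₁ r₁ / r₂ = (0.968)(1.42) / (0.225) = 6.109 m/s.
W = ΔKE = ½m(v₂² − v₁²) = 13.86 J.

W ≈ 13.9 J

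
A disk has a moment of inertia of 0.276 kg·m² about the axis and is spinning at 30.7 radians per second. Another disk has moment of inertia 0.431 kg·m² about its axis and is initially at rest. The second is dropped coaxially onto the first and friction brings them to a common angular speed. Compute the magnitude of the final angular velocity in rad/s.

The coupling torques are internal; angular momentum about the shared axis is conserved.
Taking A's sense as positive: L = (0.2760)(30.7) = 8.473 kg·m²·rad/s.
Combined I = 0.2760 + 0.4310 = 0.7070 kg·m².
ω_f = L / I = 8.473 / 0.7070 = 11.98 rad/s.

|ω_f| ≈ 12.0 rad/s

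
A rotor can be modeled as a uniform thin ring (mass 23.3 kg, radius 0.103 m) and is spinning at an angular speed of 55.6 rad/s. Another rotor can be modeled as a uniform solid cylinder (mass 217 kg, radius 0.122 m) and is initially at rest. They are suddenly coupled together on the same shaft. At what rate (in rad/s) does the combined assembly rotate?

No external torque acts about the common axis, so total angular momentum is conserved.
Moments of inertia: I_A = (23.3)(0.103)² = 0.2472 kg·m²; I_B = ½(217)(0.122)² = 1.615 kg·m².
Taking A's sense as positive: L = (0.2472)(55.6) = 13.74 kg·m²·rad/s.
Combined I = 0.2472 + 1.615 = 1.862 kg·m².
ω_f = L / I = 13.74 / 1.862 = 7.381 rad/s.

|ω_f| ≈ 7.38 rad/s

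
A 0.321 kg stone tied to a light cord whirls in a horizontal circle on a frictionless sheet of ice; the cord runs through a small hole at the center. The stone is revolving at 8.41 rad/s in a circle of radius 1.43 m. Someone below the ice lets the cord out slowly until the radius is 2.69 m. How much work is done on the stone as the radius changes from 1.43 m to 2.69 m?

The constraining force is radial, so m r² ω about the center is conserved.
ω₂ = ω₁ (r₁/r₂)² = (8.41)(1.43/2.69)² = 2.377 rad/s.
W = ΔKE = ½m(v₂² − v₁²) = -16.65 J.

W ≈ -16.7 J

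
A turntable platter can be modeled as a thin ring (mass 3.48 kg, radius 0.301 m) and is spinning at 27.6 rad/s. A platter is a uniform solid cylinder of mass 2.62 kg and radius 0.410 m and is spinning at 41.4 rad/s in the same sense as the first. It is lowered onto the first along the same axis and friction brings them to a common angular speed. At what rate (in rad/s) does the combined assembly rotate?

|ω_f| ≈ 33.3 rad/s

The coupling torques are internal; angular momentum about the shared axis is conserved.
Moments of inertia: I_A = (3.48)(0.301)² = 0.3153 kg·m²; I_B = ½(2.62)(0.410)² = 0.2202 kg·m².
Taking A's sense as positive: L = (0.3153)(27.6) + (0.2202)(41.4) = 17.82 kg·m²·rad/s.
Combined I = 0.3153 + 0.2202 = 0.5355 kg·m².
ω_f = L / I = 17.82 / 0.5355 = 33.27 rad/s.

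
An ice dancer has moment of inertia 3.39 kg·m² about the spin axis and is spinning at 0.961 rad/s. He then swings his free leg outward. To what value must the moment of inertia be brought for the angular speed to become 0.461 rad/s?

I₂ ≈ 7.07 kg·m²

Angular momentum about the spin axis is conserved since the torque about it is zero.
I₂ = I₁ω₁ / ω₂ = (3.39)(0.961) / (0.461) = 7.067 kg·m².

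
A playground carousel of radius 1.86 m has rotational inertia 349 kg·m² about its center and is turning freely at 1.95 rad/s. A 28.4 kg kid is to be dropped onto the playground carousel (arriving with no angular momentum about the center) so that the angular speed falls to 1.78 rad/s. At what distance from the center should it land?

r ≈ 1.08 m

No external torque acts about the center; L_before = L_after.
I_p ω_i = (I_p + m r²) ω_f ⇒ m r² = I_p(ω_i/ω_f − 1) = 349.0(1.95/1.78 − 1) = 33.33 kg·m².
r = √(33.33/28.4) = 1.083 m.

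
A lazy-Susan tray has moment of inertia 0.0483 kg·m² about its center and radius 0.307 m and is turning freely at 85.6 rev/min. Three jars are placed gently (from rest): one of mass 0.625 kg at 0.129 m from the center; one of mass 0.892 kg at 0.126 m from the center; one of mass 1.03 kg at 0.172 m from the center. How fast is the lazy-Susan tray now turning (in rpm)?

ω_f ≈ 40.0 rpm

No external torque acts about the center; L_before = L_after.
Added inertia Σmr² = (0.625)(0.129)² + (0.892)(0.126)² + (1.03)(0.172)² = 0.05503 kg·m²; I_f = 0.04830 + 0.05503 = 0.1033 kg·m².
ω_f = I_p ω_i / I_f = (0.04830)(85.6) / 0.1033 = 40.01 rpm.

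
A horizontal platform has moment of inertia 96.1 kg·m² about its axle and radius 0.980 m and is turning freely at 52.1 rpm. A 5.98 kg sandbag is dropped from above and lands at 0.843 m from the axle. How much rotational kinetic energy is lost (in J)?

No external torque acts about the axle; L_before = L_after.
Added inertia Σmr² = (5.98)(0.843)² = 4.250 kg·m²; I_f = 96.10 + 4.250 = 100.3 kg·m².
ω_f = I_p ω_i / I_f = (96.10)(52.1) / 100.3 = 49.89 rpm.
KE_i = ½(96.10)(5.456 rad/s)² = 1430 J; KE_f = ½(100.3)(5.225)² = 1370 J.

energy lost ≈ 60.6 J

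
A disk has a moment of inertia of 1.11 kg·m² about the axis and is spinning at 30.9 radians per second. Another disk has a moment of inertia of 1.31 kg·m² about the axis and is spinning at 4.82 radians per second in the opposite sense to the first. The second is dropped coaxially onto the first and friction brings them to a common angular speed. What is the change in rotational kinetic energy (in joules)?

ΔKE ≈ -383 J

The coupling torques are internal; angular momentum about the shared axis is conserved.
Taking A's sense as positive: L = (1.110)(30.9) − (1.310)(4.82) = 27.98 kg·m²·rad/s.
Combined I = 1.110 + 1.310 = 2.420 kg·m².
ω_f = L / I = 27.98 / 2.420 = 11.56 rad/s.
KE_i = ½ΣIω² = 545.1 J; KE_f = ½(2.420)(11.56)² = 161.8 J.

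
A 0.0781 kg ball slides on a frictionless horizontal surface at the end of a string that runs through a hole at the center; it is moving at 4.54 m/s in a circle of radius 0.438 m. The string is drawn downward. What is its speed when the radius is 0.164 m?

v₂ ≈ 12.1 m/s

Central (radial) force ⇒ zero torque about the center ⇒ m v r is constant.
v₂ = v₁ r₁ / r₂ = (4.54)(0.438) / (0.164) = 12.13 m/s.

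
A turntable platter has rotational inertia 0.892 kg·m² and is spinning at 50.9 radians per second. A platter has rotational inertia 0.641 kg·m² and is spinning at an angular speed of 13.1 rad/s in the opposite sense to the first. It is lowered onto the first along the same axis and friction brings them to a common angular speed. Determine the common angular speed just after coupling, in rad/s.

The coupling torques are internal; angular momentum about the shared axis is conserved.
Taking A's sense as positive: L = (0.8920)(50.9) − (0.6410)(13.1) = 37.01 kg·m²·rad/s.
Combined I = 0.8920 + 0.6410 = 1.533 kg·m².
ω_f = L / I = 37.01 / 1.533 = 24.14 rad/s.

|ω_f| ≈ 24.1 rad/s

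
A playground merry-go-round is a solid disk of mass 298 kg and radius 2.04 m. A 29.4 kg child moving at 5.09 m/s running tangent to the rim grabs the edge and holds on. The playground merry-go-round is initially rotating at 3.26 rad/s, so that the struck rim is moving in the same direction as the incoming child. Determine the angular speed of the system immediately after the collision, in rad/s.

The axle reaction passes through the axle and exerts no torque about it; angular momentum about the axle is conserved through the impact.
I_p = ½(298)(2.04)² = 620.1 kg·m². Taking the sense of the child's angular momentum as positive, L_{child} = m v R = (29.4)(5.09)(2.04) = 305.3 kg·m²/s.
L_i = +I_p ω_p + m v R = +(620.1)(3.26) + 305.3 = 2327 kg·m²/s.
After sticking, I_f = I_p + m R² = 620.1 + (29.4)(2.04)² = 742.4 kg·m².
ω_f = L_i / I_f = 2327 / 742.4 = 3.134 rad/s.

|ω_f| ≈ 3.13 rad/s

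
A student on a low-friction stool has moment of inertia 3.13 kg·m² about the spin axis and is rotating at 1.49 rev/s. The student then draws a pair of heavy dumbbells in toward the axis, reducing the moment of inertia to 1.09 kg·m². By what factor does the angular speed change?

ω₂/ω₁ ≈ 2.87

Angular momentum about the spin axis is conserved since the torque about it is zero.
ω₂/ω₁ = I₁/I₂ = 3.130 / 1.090 = 2.872.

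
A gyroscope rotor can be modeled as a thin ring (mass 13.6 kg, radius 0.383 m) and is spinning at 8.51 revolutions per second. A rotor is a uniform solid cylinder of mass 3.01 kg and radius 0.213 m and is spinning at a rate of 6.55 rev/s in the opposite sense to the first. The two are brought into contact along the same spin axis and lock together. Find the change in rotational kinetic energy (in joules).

ΔKE ≈ -296 J

No external torque acts about the common axis, so total angular momentum is conserved.
Moments of inertia: I_A = (13.6)(0.383)² = 1.995 kg·m²; I_B = ½(3.01)(0.213)² = 0.06828 kg·m².
Taking A's sense as positive: L = (1.995)(8.51) − (0.06828)(6.55) = 16.53 kg·m²·rev/s.
Combined I = 1.995 + 0.06828 = 2.063 kg·m².
ω_f = L / I = 16.53 / 2.063 = 8.012 rev/s.
KE_i = ½ΣIω² = 2910 J; KE_f = ½(2.063)(50.34)² = 2614 J.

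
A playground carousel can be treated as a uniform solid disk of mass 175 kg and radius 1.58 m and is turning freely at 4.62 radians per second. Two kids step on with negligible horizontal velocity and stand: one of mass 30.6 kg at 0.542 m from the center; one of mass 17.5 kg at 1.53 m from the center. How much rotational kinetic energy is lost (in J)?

No external torque acts about the center; L_before = L_after.
I_p = ½(175)(1.58)² = 218.4 kg·m².
Added inertia Σmr² = (30.6)(0.542)² + (17.5)(1.53)² = 49.95 kg·m²; I_f = 218.4 + 49.95 = 268.4 kg·m².
ω_f = I_p ω_i / I_f = (218.4)(4.62) / 268.4 = 3.760 rad/s.
KE_i = ½(218.4)(4.620 rad/s)² = 2331 J; KE_f = ½(268.4)(3.760)² = 1897 J.

energy lost ≈ 434 J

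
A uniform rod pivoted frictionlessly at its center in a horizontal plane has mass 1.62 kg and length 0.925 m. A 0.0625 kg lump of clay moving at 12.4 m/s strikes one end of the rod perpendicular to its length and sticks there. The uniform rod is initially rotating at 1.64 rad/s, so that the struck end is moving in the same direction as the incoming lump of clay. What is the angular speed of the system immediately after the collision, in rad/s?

The axle reaction passes through the pivot and exerts no torque about it; angular momentum about the pivot is conserved through the impact.
I_p = (1/12)(1.62)(0.925)² = 0.1155 kg·m². Taking the sense of the lump of clay's angular momentum as positive, L_{lump} = m v R = (0.0625)(12.4)(0.925/2) = 0.3584 kg·m²/s.
L_i = +I_p ω_p + m v R = +(0.1155)(1.64) + 0.3584 = 0.5479 kg·m²/s.
After sticking, I_f = I_p + m R² = 0.1155 + (0.0625)(0.925/2)² = 0.1289 kg·m².
ω_f = L_i / I_f = 0.5479 / 0.1289 = 4.251 rad/s.

|ω_f| ≈ 4.25 rad/s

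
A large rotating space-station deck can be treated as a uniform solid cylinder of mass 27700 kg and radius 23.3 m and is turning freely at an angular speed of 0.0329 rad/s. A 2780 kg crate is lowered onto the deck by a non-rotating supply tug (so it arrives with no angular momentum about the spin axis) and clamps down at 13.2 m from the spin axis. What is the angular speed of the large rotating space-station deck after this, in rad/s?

The added mass arrives with no angular momentum about the spin axis, and any external torque about the spin axis is negligible, so the system's angular momentum is conserved.
I_p = ½(27700)(23.3)² = 7.519e+06 kg·m².
Added inertia Σmr² = (2780)(13.2)² = 4.844e+05 kg·m²; I_f = 7.519e+06 + 4.844e+05 = 8.003e+06 kg·m².
ω_f = I_p ω_i / I_f = (7.519e+06)(0.0329) / 8.003e+06 = 0.03091 rad/s.

ω_f ≈ 0.0309 rad/s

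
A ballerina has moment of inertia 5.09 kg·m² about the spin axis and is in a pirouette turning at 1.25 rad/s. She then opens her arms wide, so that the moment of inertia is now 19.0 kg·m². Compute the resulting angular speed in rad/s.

ω₂ ≈ 0.335 rad/s

Angular momentum about the spin axis is conserved since the torque about it is zero.
ω₂ = I₁ω₁ / I₂ = (5.090)(1.25 rad/s) / (19.00) = 0.3349 rad/s.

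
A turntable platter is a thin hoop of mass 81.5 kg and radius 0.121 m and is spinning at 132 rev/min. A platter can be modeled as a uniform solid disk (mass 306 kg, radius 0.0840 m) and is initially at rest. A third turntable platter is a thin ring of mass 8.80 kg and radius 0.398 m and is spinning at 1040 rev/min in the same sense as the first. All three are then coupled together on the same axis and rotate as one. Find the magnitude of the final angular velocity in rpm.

|ω_f| ≈ 438 rpm

The coupling torques are internal; angular momentum about the shared axis is conserved.
Moments of inertia: I_A = (81.5)(0.121)² = 1.193 kg·m²; I_B = ½(306)(0.0840)² = 1.080 kg·m²; I_C = (8.80)(0.398)² = 1.394 kg·m².
Taking A's sense as positive: L = (1.193)(132) + (1.394)(1040) = 1607 kg·m²·rpm.
Combined I = 1.193 + 1.080 + 1.394 = 3.667 kg·m².
ω_f = L / I = 1607 / 3.667 = 438.3 rpm.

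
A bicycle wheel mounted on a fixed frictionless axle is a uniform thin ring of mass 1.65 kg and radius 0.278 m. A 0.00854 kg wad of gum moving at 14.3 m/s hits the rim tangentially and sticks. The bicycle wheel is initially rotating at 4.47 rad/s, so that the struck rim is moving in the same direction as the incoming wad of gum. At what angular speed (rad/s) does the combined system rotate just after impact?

About the axle the impulsive forces during the collision are internal, so angular momentum about that axis is conserved.
I_p = (1.65)(0.278)² = 0.1275 kg·m². Taking the sense of the wad of gum's angular momentum as positive, L_{wad} = m v R = (0.00854)(14.3)(0.278) = 0.03395 kg·m²/s.
L_i = +I_p ω_p + m v R = +(0.1275)(4.47) + 0.03395 = 0.6040 kg·m²/s.
After sticking, I_f = I_p + m R² = 0.1275 + (0.00854)(0.278)² = 0.1282 kg·m².
ω_f = L_i / I_f = 0.6040 / 0.1282 = 4.712 rad/s.

|ω_f| ≈ 4.71 rad/s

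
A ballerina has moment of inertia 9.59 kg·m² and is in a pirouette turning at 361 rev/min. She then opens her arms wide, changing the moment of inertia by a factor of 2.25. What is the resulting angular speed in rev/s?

ω₂ ≈ 2.67 rev/s

Angular momentum about the spin axis is conserved since the torque about it is zero.
I₂ = 2.25 × 9.59 = 21.58 kg·m².
ω₂ = I₁ω₁ / I₂ = (9.590)(361 rpm) / (21.58) = 160.4 rpm = 2.674 rev/s.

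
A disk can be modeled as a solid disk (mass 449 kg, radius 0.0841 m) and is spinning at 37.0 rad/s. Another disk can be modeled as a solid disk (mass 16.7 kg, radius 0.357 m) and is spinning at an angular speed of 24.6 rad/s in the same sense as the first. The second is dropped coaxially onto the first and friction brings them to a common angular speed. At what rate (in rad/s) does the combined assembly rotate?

|ω_f| ≈ 32.0 rad/s

The coupling torques are internal; angular momentum about the shared axis is conserved.
Moments of inertia: I_A = ½(449)(0.0841)² = 1.588 kg·m²; I_B = ½(16.7)(0.357)² = 1.064 kg·m².
Taking A's sense as positive: L = (1.588)(37.0) + (1.064)(24.6) = 84.93 kg·m²·rad/s.
Combined I = 1.588 + 1.064 = 2.652 kg·m².
ω_f = L / I = 84.93 / 2.652 = 32.02 rad/s.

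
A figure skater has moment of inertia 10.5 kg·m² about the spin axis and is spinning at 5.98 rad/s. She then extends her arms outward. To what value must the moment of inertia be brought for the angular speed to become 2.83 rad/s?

With no external torque about the axis, L is conserved: I₁ω₁ = I₂ω₂.
I₂ = I₁ω₁ / ω₂ = (10.5)(5.98) / (2.83) = 22.19 kg·m².

I₂ ≈ 22.2 kg·m²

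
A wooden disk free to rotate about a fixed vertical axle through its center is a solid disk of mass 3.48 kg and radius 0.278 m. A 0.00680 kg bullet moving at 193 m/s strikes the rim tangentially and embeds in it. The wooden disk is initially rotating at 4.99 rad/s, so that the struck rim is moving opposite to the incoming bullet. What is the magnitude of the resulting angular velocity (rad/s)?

The axle reaction passes through the axle and exerts no torque about it; angular momentum about the axle is conserved through the impact.
I_p = ½(3.48)(0.278)² = 0.1345 kg·m². Taking the sense of the bullet's angular momentum as positive, L_{bullet} = m v R = (0.00680)(193)(0.278) = 0.3648 kg·m²/s.
L_i = −I_p ω_p + m v R = −(0.1345)(4.99) + 0.3648 = -0.3062 kg·m²/s.
After sticking, I_f = I_p + m R² = 0.1345 + (0.00680)(0.278)² = 0.1350 kg·m².
ω_f = L_i / I_f = -0.3062 / 0.1350 = -2.268 rad/s.

|ω_f| ≈ 2.27 rad/s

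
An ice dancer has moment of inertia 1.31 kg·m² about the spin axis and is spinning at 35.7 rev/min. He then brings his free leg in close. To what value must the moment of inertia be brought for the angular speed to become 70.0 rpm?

No external torque acts about the spin axis, so angular momentum is conserved.
I₂ = I₁ω₁ / ω₂ = (1.31)(35.7) / (70.0) = 0.6681 kg·m².

I₂ ≈ 0.668 kg·m²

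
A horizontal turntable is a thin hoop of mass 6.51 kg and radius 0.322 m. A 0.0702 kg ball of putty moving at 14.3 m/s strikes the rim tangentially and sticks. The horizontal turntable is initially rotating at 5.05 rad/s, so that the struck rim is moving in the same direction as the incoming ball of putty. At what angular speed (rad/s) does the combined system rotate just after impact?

About the axle the impulsive forces during the collision are internal, so angular momentum about that axis is conserved.
I_p = (6.51)(0.322)² = 0.6750 kg·m². Taking the sense of the ball of putty's angular momentum as positive, L_{ball} = m v R = (0.0702)(14.3)(0.322) = 0.3232 kg·m²/s.
L_i = +I_p ω_p + m v R = +(0.6750)(5.05) + 0.3232 = 3.732 kg·m²/s.
After sticking, I_f = I_p + m R² = 0.6750 + (0.0702)(0.322)² = 0.6823 kg·m².
ω_f = L_i / I_f = 3.732 / 0.6823 = 5.470 rad/s.

|ω_f| ≈ 5.47 rad/s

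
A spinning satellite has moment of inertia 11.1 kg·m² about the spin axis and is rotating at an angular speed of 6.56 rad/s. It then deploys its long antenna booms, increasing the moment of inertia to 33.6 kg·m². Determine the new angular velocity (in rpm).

ω₂ ≈ 20.7 rpm

With no external torque about the axis, L is conserved: I₁ω₁ = I₂ω₂.
ω₂ = I₁ω₁ / I₂ = (11.10)(6.56 rad/s) / (33.60) = 2.167 rad/s = 20.69 rpm.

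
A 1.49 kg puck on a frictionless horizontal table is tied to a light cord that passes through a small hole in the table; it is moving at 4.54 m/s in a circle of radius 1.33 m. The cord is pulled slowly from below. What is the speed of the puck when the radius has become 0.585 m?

v₂ ≈ 10.3 m/s

The only horizontal force on the mass is along the cord (radial), so it exerts no torque about the hole and angular momentum m v r is conserved.
v₂ = v₁ r₁ / r₂ = (4.54)(1.33) / (0.585) = 10.32 m/s.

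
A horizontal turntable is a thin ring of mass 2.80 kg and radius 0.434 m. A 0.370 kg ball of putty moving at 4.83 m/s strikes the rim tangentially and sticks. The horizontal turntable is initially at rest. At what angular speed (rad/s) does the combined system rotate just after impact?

The axle reaction passes through the axle and exerts no torque about it; angular momentum about the axle is conserved through the impact.
I_p = (2.80)(0.434)² = 0.5274 kg·m². Taking the sense of the ball of putty's angular momentum as positive, L_{ball} = m v R = (0.370)(4.83)(0.434) = 0.7756 kg·m²/s.
L_i = 0 + 0.7756 = 0.7756 kg·m²/s.
After sticking, I_f = I_p + m R² = 0.5274 + (0.370)(0.434)² = 0.5971 kg·m².
ω_f = L_i / I_f = 0.7756 / 0.5971 = 1.299 rad/s.

|ω_f| ≈ 1.30 rad/s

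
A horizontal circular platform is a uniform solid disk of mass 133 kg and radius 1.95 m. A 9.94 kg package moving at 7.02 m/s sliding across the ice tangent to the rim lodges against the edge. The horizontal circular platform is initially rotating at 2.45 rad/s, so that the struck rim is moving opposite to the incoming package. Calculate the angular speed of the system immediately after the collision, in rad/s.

The axle reaction passes through the central axle and exerts no torque about it; angular momentum about the central axle is conserved through the impact.
I_p = ½(133)(1.95)² = 252.9 kg·m². Taking the sense of the package's angular momentum as positive, L_{package} = m v R = (9.94)(7.02)(1.95) = 136.1 kg·m²/s.
L_i = −I_p ω_p + m v R = −(252.9)(2.45) + 136.1 = -483.5 kg·m²/s.
After sticking, I_f = I_p + m R² = 252.9 + (9.94)(1.95)² = 290.7 kg·m².
ω_f = L_i / I_f = -483.5 / 290.7 = -1.663 rad/s.

|ω_f| ≈ 1.66 rad/s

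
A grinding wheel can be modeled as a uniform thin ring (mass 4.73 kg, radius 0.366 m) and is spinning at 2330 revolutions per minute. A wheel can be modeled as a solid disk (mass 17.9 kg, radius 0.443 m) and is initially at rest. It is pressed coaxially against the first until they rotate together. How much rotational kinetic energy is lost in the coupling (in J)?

ΔKE lost ≈ 13900 J

The coupling torques are internal; angular momentum about the shared axis is conserved.
Moments of inertia: I_A = (4.73)(0.366)² = 0.6336 kg·m²; I_B = ½(17.9)(0.443)² = 1.756 kg·m².
Taking A's sense as positive: L = (0.6336)(2330) = 1476 kg·m²·rpm.
Combined I = 0.6336 + 1.756 = 2.390 kg·m².
ω_f = L / I = 1476 / 2.390 = 617.7 rpm.
KE_i = ½ΣIω² = 18860 J; KE_f = ½(2.390)(64.68)² = 5000 J.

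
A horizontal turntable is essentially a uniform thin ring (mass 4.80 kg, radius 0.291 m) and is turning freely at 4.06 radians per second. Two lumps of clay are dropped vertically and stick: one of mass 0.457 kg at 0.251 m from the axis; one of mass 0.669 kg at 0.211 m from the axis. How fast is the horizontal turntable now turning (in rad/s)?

ω_f ≈ 3.55 rad/s

The added mass arrives with no angular momentum about the axis, and any external torque about the axis is negligible, so the system's angular momentum is conserved.
I_p = (4.80)(0.291)² = 0.4065 kg·m².
Added inertia Σmr² = (0.457)(0.251)² + (0.669)(0.211)² = 0.05858 kg·m²; I_f = 0.4065 + 0.05858 = 0.4650 kg·m².
ω_f = I_p ω_i / I_f = (0.4065)(4.06) / 0.4650 = 3.549 rad/s.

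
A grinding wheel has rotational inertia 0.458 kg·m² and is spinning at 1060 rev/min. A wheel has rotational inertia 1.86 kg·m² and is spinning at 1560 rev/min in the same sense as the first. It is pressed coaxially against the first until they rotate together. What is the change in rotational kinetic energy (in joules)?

ΔKE ≈ -504 J

No external torque acts about the common axis, so total angular momentum is conserved.
Taking A's sense as positive: L = (0.4580)(1060) + (1.860)(1560) = 3387 kg·m²·rpm.
Combined I = 0.4580 + 1.860 = 2.318 kg·m².
ω_f = L / I = 3387 / 2.318 = 1461 rpm.
KE_i = ½ΣIω² = 27640 J; KE_f = ½(2.318)(153.0)² = 27140 J.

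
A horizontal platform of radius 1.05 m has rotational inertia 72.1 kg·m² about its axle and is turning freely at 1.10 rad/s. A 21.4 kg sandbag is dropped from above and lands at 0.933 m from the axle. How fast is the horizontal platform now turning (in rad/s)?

ω_f ≈ 0.874 rad/s

The added mass arrives with no angular momentum about the axle, and any external torque about the axle is negligible, so the system's angular momentum is conserved.
Added inertia Σmr² = (21.4)(0.933)² = 18.63 kg·m²; I_f = 72.10 + 18.63 = 90.73 kg·m².
ω_f = I_p ω_i / I_f = (72.10)(1.10) / 90.73 = 0.8741 rad/s.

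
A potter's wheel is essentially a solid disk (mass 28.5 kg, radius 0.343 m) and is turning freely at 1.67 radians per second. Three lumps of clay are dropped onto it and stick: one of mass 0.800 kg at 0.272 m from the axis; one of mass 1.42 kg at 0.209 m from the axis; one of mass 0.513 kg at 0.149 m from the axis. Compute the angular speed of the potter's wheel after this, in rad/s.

ω_f ≈ 1.55 rad/s

No external torque acts about the axis; L_before = L_after.
I_p = ½(28.5)(0.343)² = 1.676 kg·m².
Added inertia Σmr² = (0.800)(0.272)² + (1.42)(0.209)² + (0.513)(0.149)² = 0.1326 kg·m²; I_f = 1.676 + 0.1326 = 1.809 kg·m².
ω_f = I_p ω_i / I_f = (1.676)(1.67) / 1.809 = 1.548 rad/s.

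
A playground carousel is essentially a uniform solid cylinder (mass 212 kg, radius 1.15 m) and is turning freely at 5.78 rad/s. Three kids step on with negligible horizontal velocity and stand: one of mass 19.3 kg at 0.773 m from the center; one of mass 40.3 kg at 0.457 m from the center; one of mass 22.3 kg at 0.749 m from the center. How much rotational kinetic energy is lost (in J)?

energy lost ≈ 440 J

No external torque acts about the center; L_before = L_after.
I_p = ½(212)(1.15)² = 140.2 kg·m².
Added inertia Σmr² = (19.3)(0.773)² + (40.3)(0.457)² + (22.3)(0.749)² = 32.46 kg·m²; I_f = 140.2 + 32.46 = 172.6 kg·m².
ω_f = I_p ω_i / I_f = (140.2)(5.78) / 172.6 = 4.693 rad/s.
KE_i = ½(140.2)(5.780 rad/s)² = 2342 J; KE_f = ½(172.6)(4.693)² = 1901 J.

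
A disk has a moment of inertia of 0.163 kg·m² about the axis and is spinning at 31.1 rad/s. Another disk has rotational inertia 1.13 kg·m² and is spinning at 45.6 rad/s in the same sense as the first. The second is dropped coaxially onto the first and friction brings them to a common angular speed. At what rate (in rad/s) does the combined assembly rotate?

|ω_f| ≈ 43.8 rad/s

The coupling torques are internal; angular momentum about the shared axis is conserved.
Taking A's sense as positive: L = (0.1630)(31.1) + (1.130)(45.6) = 56.60 kg·m²·rad/s.
Combined I = 0.1630 + 1.130 = 1.293 kg·m².
ω_f = L / I = 56.60 / 1.293 = 43.77 rad/s.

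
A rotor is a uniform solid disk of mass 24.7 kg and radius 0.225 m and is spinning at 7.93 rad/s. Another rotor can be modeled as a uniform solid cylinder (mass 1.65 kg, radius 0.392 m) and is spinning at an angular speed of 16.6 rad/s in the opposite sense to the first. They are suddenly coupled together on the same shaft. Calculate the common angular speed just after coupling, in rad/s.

|ω_f| ≈ 3.79 rad/s

The coupling torques are internal; angular momentum about the shared axis is conserved.
Moments of inertia: I_A = ½(24.7)(0.225)² = 0.6252 kg·m²; I_B = ½(1.65)(0.392)² = 0.1268 kg·m².
Taking A's sense as positive: L = (0.6252)(7.93) − (0.1268)(16.6) = 2.854 kg·m²·rad/s.
Combined I = 0.6252 + 0.1268 = 0.7520 kg·m².
ω_f = L / I = 2.854 / 0.7520 = 3.795 rad/s.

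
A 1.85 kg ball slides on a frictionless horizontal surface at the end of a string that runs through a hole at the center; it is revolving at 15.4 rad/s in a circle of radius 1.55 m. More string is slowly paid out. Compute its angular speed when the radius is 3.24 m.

ω₂ ≈ 3.52 rad/s

No torque about the axis ⇒ m r₁² ω₁ = m r₂² ω₂.
ω₂ = ω₁ (r₁/r₂)² = (15.4)(1.55/3.24)² = 3.524 rad/s.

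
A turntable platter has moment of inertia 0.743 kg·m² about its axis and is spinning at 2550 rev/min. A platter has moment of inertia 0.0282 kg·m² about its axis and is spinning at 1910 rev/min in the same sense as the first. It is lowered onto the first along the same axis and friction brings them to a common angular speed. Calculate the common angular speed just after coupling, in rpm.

No external torque acts about the common axis, so total angular momentum is conserved.
Taking A's sense as positive: L = (0.7430)(2550) + (0.02820)(1910) = 1949 kg·m²·rpm.
Combined I = 0.7430 + 0.02820 = 0.7712 kg·m².
ω_f = L / I = 1949 / 0.7712 = 2527 rpm.

|ω_f| ≈ 2530 rpm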